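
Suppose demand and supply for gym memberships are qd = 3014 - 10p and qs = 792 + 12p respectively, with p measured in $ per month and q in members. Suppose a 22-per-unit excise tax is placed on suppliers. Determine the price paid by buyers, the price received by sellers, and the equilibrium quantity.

p_b = 113, p_s = 91, q = 1884

The tax drives a wedge p_b - p_s = 22. Substituting p_s = p_b - 22 into supply: qs = 528 + 12p_b.
Set qd = qs: 3014 - 10p_b = 528 + 12p_b, so 2486 = 22p_b and p_b = 113.
Then p_s = 113 - 22 = 91 and q = 3014 - 10(113) = 1884.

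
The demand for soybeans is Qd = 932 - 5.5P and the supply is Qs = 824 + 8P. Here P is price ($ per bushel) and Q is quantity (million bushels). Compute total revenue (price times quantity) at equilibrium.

The market clears where 932 - 5.5P = 824 + 8P. Rearranging, 13.5P = 108, hence P* = 8.
From the demand curve, Q* = 932 - 5.5(8) = 888.
Total revenue = P* × Q* = 8 × 888 = 7104.

Total revenue = 7104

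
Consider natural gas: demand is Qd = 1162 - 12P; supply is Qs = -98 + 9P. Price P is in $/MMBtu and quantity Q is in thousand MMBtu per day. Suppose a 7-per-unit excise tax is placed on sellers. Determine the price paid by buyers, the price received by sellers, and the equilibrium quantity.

P_b = 63, P_s = 56, Q = 406

Sellers keep P_s = P_b - 7 per unit, so supply in terms of the buyer price is Qs = -161 + 9P_b.
Equate demand and the shifted supply: 1162 - 12P_b = -161 + 9P_b, giving 21P_b = 1323, so P_b = 63.
So P_s = 56 and the quantity traded is Q = 1162 - 12(63) = 406.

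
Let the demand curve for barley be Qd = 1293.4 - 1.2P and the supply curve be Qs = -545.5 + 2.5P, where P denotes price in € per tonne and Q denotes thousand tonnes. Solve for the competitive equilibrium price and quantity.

At equilibrium Qd = Qs, so 1293.4 - 1.2P = -545.5 + 2.5P; collecting terms, 1838.9 = 3.7P and P* = 497.
Then Q* = 1293.4 - 1.2(497) = 697.

P* = 497, Q* = 697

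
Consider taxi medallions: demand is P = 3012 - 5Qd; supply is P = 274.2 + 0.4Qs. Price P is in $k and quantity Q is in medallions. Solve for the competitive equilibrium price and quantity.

P* = 477, Q* = 507

Inverting to quantity form: Qd = 602.4 - 0.2P and Qs = -685.5 + 2.5P.
Set Qd = Qs: 602.4 - 0.2P = -685.5 + 2.5P, so 1287.9 = 2.7P and P* = 477.
Then Q* = 602.4 - 0.2(477) = 507.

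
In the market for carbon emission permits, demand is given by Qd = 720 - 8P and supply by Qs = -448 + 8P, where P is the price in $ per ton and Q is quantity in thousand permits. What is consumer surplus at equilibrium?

Consumer surplus = 1156

The market clears where 720 - 8P = -448 + 8P. Rearranging, 16P = 1168, hence P* = 73.
Substitute back: Q* = 720 - 8(73) = 136.
Demand choke price (Qd = 0): P = 720/8 = 90. Consumer surplus = ½ × (90 - 73) × 136 = 1156.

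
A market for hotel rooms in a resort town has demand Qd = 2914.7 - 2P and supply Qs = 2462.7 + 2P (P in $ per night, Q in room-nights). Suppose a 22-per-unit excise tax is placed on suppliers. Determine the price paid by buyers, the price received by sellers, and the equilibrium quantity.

P_b = 124, P_s = 102, Q = 2666.7

With a tax of 22 on suppliers, they supply based on the net price P_s = P_b - 22, so Qs = 2418.7 + 2P_b.
Market clearing requires 2914.7 - 2P_b = 2418.7 + 2P_b; hence 496 = 4P_b and P_b = 124.
So P_s = 102 and the quantity traded is Q = 2914.7 - 2(124) = 2666.7.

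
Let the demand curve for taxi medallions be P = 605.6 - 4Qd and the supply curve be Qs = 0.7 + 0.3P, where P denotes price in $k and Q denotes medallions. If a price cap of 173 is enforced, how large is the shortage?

Shortage = 55.55

Rewriting in direct form: Qd = 151.4 - 0.25P.
With P fixed at 173, quantity demanded is 108.15 and quantity supplied is 52.6.
Shortage = Qd - Qs = 108.15 - 52.6 = 55.55.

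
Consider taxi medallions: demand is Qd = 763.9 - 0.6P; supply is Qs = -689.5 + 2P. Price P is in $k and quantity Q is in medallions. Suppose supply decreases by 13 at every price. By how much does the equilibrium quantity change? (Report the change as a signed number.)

ΔQ = -3

At equilibrium Qd = Qs, so 763.9 - 0.6P = -689.5 + 2P; collecting terms, 1453.4 = 2.6P and P* = 559.
Substitute back: Q* = 763.9 - 0.6(559) = 428.5.
After the shift, supply is Qs = -702.5 + 2P.
The new intersection has 1466.4 = 2.6P, i.e. P = 564, Q = 425.5.
ΔQ = 425.5 - 428.5 = -3.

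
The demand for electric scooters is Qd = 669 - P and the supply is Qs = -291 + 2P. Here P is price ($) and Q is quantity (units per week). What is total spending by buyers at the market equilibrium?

The market clears where 669 - P = -291 + 2P. Rearranging, 3P = 960, hence P* = 320.
Substitute back: Q* = 669 - 320 = 349.
Total spending by buyers = P* × Q* = 320 × 349 = 111680.

Total spending by buyers = 111680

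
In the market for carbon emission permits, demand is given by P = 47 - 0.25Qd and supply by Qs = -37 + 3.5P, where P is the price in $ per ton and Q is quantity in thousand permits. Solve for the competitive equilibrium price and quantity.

P* = 30, Q* = 68

In direct form, Qd = 188 - 4P.
The market clears where 188 - 4P = -37 + 3.5P. Rearranging, 7.5P = 225, hence P* = 30.
Plugging P* into demand: Q* = 188 - 4(30) = 68.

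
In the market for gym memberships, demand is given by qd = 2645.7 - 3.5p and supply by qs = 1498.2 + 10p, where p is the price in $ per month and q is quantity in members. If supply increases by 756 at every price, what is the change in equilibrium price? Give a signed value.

At equilibrium qd = qs, so 2645.7 - 3.5p = 1498.2 + 10p; collecting terms, 1147.5 = 13.5p and p* = 85.
Plugging p* into demand: q* = 2645.7 - 3.5(85) = 2348.2.
After the shift, supply is qs = 2254.2 + 10p.
The new intersection has 391.5 = 13.5p, i.e. p = 29, q = 2544.2.
Δp = 29 - 85 = -56.

Δp = -56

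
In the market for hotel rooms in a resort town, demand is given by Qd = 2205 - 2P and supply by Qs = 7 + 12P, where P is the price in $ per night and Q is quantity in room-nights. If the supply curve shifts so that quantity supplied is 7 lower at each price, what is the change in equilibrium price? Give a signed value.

At equilibrium Qd = Qs, so 2205 - 2P = 7 + 12P; collecting terms, 2198 = 14P and P* = 157.
From the demand curve, Q* = 2205 - 2(157) = 1891.
After the shift, supply is Qs = 12P.
New equilibrium: 2205 = 14P, so P = 157.5 and Q = 1890.
ΔP = 157.5 - 157 = 0.5.

ΔP = 0.5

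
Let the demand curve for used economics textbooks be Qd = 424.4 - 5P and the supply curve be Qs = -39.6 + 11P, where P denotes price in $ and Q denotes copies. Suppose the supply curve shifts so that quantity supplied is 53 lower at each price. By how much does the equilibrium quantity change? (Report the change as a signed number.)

ΔQ = -16.5625

At equilibrium Qd = Qs, so 424.4 - 5P = -39.6 + 11P; collecting terms, 464 = 16P and P* = 29.
Then Q* = 424.4 - 5(29) = 279.4.
After the shift, supply is Qs = -92.6 + 11P.
The new intersection has 517 = 16P, i.e. P = 32.3125, Q = 262.8375.
ΔQ = 262.8375 - 279.4 = -16.5625.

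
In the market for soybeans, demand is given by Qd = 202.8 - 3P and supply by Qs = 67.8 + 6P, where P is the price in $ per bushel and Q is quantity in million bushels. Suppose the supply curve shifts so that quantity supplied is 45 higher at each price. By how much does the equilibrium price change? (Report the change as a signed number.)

The market clears where 202.8 - 3P = 67.8 + 6P. Rearranging, 9P = 135, hence P* = 15.
Plugging P* into demand: Q* = 202.8 - 3(15) = 157.8.
After the shift, supply is Qs = 112.8 + 6P.
New equilibrium: 90 = 9P, so P = 10 and Q = 172.8.
ΔP = 10 - 15 = -5.

ΔP = -5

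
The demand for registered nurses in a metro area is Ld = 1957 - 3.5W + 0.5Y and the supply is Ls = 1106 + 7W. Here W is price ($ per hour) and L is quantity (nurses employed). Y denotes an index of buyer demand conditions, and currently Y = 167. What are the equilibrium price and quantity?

W* = 89, L* = 1729

With Y = 167, demand is Ld = 2040.5 - 3.5W.
Equating demand and supply, 2040.5 - 3.5W = 1106 + 7W gives 10.5W = 934.5, so W* = 89.
Plugging W* into demand: L* = 2040.5 - 3.5(89) = 1729.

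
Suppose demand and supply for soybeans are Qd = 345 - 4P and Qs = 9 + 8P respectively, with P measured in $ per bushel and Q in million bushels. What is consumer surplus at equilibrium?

Consumer surplus = 6786.125

Equating demand and supply, 345 - 4P = 9 + 8P gives 12P = 336, so P* = 28.
Then Q* = 345 - 4(28) = 233.
Demand choke price (Qd = 0): P = 345/4 = 86.25. Consumer surplus = ½ × (86.25 - 28) × 233 = 6786.125.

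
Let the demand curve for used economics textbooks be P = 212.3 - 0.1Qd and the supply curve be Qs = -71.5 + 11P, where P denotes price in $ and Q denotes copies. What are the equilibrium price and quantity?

P* = 104.5, Q* = 1078

In direct form, Qd = 2123 - 10P.
The market clears where 2123 - 10P = -71.5 + 11P. Rearranging, 21P = 2194.5, hence P* = 104.5.
Then Q* = 2123 - 10(104.5) = 1078.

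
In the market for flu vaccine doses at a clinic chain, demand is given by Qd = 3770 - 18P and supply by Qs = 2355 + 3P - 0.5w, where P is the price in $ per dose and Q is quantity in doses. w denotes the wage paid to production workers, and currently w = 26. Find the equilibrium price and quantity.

P* = 68, Q* = 2546

With w = 26, supply is Qs = 2342 + 3P.
Equating demand and supply, 3770 - 18P = 2342 + 3P gives 21P = 1428, so P* = 68.
Plugging P* into demand: Q* = 3770 - 18(68) = 2546.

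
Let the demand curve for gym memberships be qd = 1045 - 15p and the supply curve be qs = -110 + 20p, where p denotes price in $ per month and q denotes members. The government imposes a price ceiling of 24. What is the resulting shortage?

Shortage = 315

With p fixed at 24, quantity demanded is 685 and quantity supplied is 370.
Shortage = qd - qs = 685 - 370 = 315.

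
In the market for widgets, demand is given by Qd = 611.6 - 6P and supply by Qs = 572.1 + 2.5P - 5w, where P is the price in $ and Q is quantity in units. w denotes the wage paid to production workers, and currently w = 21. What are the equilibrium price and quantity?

With w = 21, supply is Qs = 467.1 + 2.5P.
Set Qd = Qs: 611.6 - 6P = 467.1 + 2.5P, so 144.5 = 8.5P and P* = 17.
Plugging P* into demand: Q* = 611.6 - 6(17) = 509.6.

P* = 17, Q* = 509.6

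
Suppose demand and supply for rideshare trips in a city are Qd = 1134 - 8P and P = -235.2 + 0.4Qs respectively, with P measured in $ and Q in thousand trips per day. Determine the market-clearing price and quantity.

P* = 52, Q* = 718

Rewriting in direct form: Qs = 588 + 2.5P.
Set Qd = Qs: 1134 - 8P = 588 + 2.5P, so 546 = 10.5P and P* = 52.
Then Q* = 1134 - 8(52) = 718.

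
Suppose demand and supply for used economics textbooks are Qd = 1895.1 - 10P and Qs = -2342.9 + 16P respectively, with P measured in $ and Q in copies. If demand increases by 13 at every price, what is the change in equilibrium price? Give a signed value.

The market clears where 1895.1 - 10P = -2342.9 + 16P. Rearranging, 26P = 4238, hence P* = 163.
Then Q* = 1895.1 - 10(163) = 265.1.
After the shift, demand is Qd = 1908.1 - 10P.
The new intersection has 4251 = 26P, i.e. P = 163.5, Q = 273.1.
ΔP = 163.5 - 163 = 0.5.

ΔP = 0.5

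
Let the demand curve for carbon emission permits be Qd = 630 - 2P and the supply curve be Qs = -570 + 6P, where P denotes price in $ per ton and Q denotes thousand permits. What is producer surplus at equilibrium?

Producer surplus = 9075

Set Qd = Qs: 630 - 2P = -570 + 6P, so 1200 = 8P and P* = 150.
Plugging P* into demand: Q* = 630 - 2(150) = 330.
Supply choke price (Qs = 0): P = 95. Producer surplus = ½ × (150 - 95) × 330 = 9075.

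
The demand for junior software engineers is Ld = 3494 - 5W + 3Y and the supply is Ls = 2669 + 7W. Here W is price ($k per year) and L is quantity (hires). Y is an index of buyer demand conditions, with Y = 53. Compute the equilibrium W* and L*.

W* = 82, L* = 3243

With Y = 53, demand is Ld = 3653 - 5W.
At equilibrium Ld = Ls, so 3653 - 5W = 2669 + 7W; collecting terms, 984 = 12W and W* = 82.
Substitute back: L* = 3653 - 5(82) = 3243.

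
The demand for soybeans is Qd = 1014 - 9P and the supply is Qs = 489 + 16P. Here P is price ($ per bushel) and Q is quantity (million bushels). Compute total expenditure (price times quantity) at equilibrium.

Total expenditure = 17325

At equilibrium Qd = Qs, so 1014 - 9P = 489 + 16P; collecting terms, 525 = 25P and P* = 21.
Substitute back: Q* = 1014 - 9(21) = 825.
Total expenditure = P* × Q* = 21 × 825 = 17325.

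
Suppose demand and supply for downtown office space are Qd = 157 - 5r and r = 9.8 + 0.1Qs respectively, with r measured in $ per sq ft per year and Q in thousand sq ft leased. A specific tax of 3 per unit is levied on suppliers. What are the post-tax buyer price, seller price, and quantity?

Solving each curve for Q: Qs = -98 + 10r.
The tax drives a wedge r_b - r_s = 3. Substituting r_s = r_b - 3 into supply: Qs = -128 + 10r_b.
Equate demand and the shifted supply: 157 - 5r_b = -128 + 10r_b, giving 15r_b = 285, so r_b = 19.
So r_s = 16 and the quantity traded is Q = 157 - 5(19) = 62.

r_b = 19, r_s = 16, Q = 62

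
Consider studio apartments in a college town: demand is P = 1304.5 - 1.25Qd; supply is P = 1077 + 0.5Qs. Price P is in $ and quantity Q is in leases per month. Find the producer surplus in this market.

Producer surplus = 4225

Inverting to quantity form: Qd = 1043.6 - 0.8P and Qs = -2154 + 2P.
At equilibrium Qd = Qs, so 1043.6 - 0.8P = -2154 + 2P; collecting terms, 3197.6 = 2.8P and P* = 1142.
Substitute back: Q* = 1043.6 - 0.8(1142) = 130.
Supply choke price (Qs = 0): P = 1077. Producer surplus = ½ × (1142 - 1077) × 130 = 4225.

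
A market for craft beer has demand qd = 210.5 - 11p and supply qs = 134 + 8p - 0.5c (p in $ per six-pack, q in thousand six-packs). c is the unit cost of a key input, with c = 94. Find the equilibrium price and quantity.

With c = 94, supply is qs = 87 + 8p.
Set qd = qs: 210.5 - 11p = 87 + 8p, so 123.5 = 19p and p* = 6.5.
Substitute back: q* = 210.5 - 11(6.5) = 139.

p* = 6.5, q* = 139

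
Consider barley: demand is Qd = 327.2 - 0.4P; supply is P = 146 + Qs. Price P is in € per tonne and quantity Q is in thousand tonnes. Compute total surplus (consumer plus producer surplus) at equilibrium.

Total surplus = 64512

Solving each curve for Q: Qs = -146 + P.
At equilibrium Qd = Qs, so 327.2 - 0.4P = -146 + P; collecting terms, 473.2 = 1.4P and P* = 338.
From the demand curve, Q* = 327.2 - 0.4(338) = 192.
Demand choke price = 818; supply choke price = 146. CS = ½(818 - 338)(192) = 46080; PS = ½(338 - 146)(192) = 18432. Total surplus = 64512.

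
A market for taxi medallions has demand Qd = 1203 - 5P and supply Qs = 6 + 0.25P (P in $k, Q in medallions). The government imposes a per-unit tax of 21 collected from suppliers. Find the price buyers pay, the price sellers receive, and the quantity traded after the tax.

P_b = 229, P_s = 208, Q = 58

The tax drives a wedge P_b - P_s = 21. Substituting P_s = P_b - 21 into supply: Qs = 0.75 + 0.25P_b.
Equate demand and the shifted supply: 1203 - 5P_b = 0.75 + 0.25P_b, giving 5.25P_b = 1202.25, so P_b = 229.
Then P_s = 229 - 21 = 208 and Q = 1203 - 5(229) = 58.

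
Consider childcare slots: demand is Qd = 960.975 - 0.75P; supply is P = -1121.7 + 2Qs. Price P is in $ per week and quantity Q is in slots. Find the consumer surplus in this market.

Consumer surplus = 346464.54

Solving each curve for Q: Qs = 560.85 + 0.5P.
Equating demand and supply, 960.975 - 0.75P = 560.85 + 0.5P gives 1.25P = 400.125, so P* = 320.1.
Substitute back: Q* = 960.975 - 0.75(320.1) = 720.9.
Demand choke price (Qd = 0): P = 960.975/0.75 = 1281.3. Consumer surplus = ½ × (1281.3 - 320.1) × 720.9 = 346464.54.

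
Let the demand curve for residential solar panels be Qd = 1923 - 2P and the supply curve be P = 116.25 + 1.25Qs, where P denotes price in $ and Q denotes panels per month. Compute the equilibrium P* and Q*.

P* = 720, Q* = 483

Rewriting in direct form: Qs = -93 + 0.8P.
At equilibrium Qd = Qs, so 1923 - 2P = -93 + 0.8P; collecting terms, 2016 = 2.8P and P* = 720.
Then Q* = 1923 - 2(720) = 483.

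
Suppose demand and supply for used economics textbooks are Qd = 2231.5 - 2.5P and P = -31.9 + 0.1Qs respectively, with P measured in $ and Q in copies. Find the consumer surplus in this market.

Consumer surplus = 683760.2

Rewriting in direct form: Qs = 319 + 10P.
Equating demand and supply, 2231.5 - 2.5P = 319 + 10P gives 12.5P = 1912.5, so P* = 153.
Then Q* = 2231.5 - 2.5(153) = 1849.
Demand choke price (Qd = 0): P = 2231.5/2.5 = 892.6. Consumer surplus = ½ × (892.6 - 153) × 1849 = 683760.2.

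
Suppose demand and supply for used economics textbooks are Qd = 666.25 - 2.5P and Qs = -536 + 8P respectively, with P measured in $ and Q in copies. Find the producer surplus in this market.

Producer surplus = 9025

At equilibrium Qd = Qs, so 666.25 - 2.5P = -536 + 8P; collecting terms, 1202.25 = 10.5P and P* = 114.5.
Plugging P* into demand: Q* = 666.25 - 2.5(114.5) = 380.
Supply choke price (Qs = 0): P = 67. Producer surplus = ½ × (114.5 - 67) × 380 = 9025.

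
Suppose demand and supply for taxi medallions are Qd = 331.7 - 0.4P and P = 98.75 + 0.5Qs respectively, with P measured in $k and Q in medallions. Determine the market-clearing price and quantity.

P* = 220.5, Q* = 243.5

In direct form, Qs = -197.5 + 2P.
The market clears where 331.7 - 0.4P = -197.5 + 2P. Rearranging, 2.4P = 529.2, hence P* = 220.5.
Plugging P* into demand: Q* = 331.7 - 0.4(220.5) = 243.5.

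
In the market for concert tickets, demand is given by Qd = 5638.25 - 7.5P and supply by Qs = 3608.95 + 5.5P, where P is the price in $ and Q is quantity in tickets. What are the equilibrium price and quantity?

The market clears where 5638.25 - 7.5P = 3608.95 + 5.5P. Rearranging, 13P = 2029.3, hence P* = 156.1.
Plugging P* into demand: Q* = 5638.25 - 7.5(156.1) = 4467.5.

P* = 156.1, Q* = 4467.5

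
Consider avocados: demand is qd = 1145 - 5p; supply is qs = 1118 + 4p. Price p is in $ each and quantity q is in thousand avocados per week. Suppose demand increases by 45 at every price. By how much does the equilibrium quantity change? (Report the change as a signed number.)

Δq = 20

Set qd = qs: 1145 - 5p = 1118 + 4p, so 27 = 9p and p* = 3.
Then q* = 1145 - 5(3) = 1130.
After the shift, demand is qd = 1190 - 5p.
The new intersection has 72 = 9p, i.e. p = 8, q = 1150.
Δq = 1150 - 1130 = 20.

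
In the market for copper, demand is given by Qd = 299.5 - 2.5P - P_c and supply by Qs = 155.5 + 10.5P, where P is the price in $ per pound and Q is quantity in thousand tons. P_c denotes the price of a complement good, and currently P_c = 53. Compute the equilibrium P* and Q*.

With P_c = 53, demand is Qd = 246.5 - 2.5P.
The market clears where 246.5 - 2.5P = 155.5 + 10.5P. Rearranging, 13P = 91, hence P* = 7.
Plugging P* into demand: Q* = 246.5 - 2.5(7) = 229.

P* = 7, Q* = 229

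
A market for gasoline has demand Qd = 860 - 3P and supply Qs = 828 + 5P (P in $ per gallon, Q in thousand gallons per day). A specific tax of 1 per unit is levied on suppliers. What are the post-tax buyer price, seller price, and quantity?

With a tax of 1 on suppliers, they supply based on the net price P_s = P_b - 1, so Qs = 823 + 5P_b.
Equate demand and the shifted supply: 860 - 3P_b = 823 + 5P_b, giving 8P_b = 37, so P_b = 4.625.
So P_s = 3.625 and the quantity traded is Q = 860 - 3(4.625) = 846.125.

P_b = 4.625, P_s = 3.625, Q = 846.125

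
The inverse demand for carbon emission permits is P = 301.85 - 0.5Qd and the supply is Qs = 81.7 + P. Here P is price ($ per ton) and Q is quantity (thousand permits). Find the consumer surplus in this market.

Rewriting in direct form: Qd = 603.7 - 2P.
Set Qd = Qs: 603.7 - 2P = 81.7 + P, so 522 = 3P and P* = 174.
From the demand curve, Q* = 603.7 - 2(174) = 255.7.
Demand choke price (Qd = 0): P = 603.7/2 = 301.85. Consumer surplus = ½ × (301.85 - 174) × 255.7 = 16345.6225.

Consumer surplus = 16345.6225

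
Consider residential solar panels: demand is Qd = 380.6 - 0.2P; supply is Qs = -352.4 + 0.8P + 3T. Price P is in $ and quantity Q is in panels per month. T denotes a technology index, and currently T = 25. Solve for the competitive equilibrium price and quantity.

P* = 658, Q* = 249

With T = 25, supply is Qs = -277.4 + 0.8P.
Set Qd = Qs: 380.6 - 0.2P = -277.4 + 0.8P, so 658 = P and P* = 658.
Substitute back: Q* = 380.6 - 0.2(658) = 249.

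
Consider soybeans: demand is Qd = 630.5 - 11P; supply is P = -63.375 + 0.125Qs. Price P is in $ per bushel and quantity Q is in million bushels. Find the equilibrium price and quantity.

Rewriting in direct form: Qs = 507 + 8P.
At equilibrium Qd = Qs, so 630.5 - 11P = 507 + 8P; collecting terms, 123.5 = 19P and P* = 6.5.
Substitute back: Q* = 630.5 - 11(6.5) = 559.

P* = 6.5, Q* = 559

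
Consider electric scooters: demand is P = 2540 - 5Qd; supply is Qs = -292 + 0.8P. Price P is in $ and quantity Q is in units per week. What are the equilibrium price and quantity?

In direct form, Qd = 508 - 0.2P.
Equating demand and supply, 508 - 0.2P = -292 + 0.8P gives P = 800, so P* = 800.
Then Q* = 508 - 0.2(800) = 348.

P* = 800, Q* = 348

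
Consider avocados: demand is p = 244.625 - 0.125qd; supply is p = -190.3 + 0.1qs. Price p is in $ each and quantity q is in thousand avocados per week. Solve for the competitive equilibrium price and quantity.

Inverting to quantity form: qd = 1957 - 8p and qs = 1903 + 10p.
Set qd = qs: 1957 - 8p = 1903 + 10p, so 54 = 18p and p* = 3.
Then q* = 1957 - 8(3) = 1933.

p* = 3, q* = 1933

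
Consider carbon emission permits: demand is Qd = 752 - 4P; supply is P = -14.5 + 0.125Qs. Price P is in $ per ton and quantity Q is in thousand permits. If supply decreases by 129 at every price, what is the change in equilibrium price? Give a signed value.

Rewriting in direct form: Qs = 116 + 8P.
Equating demand and supply, 752 - 4P = 116 + 8P gives 12P = 636, so P* = 53.
From the demand curve, Q* = 752 - 4(53) = 540.
After the shift, supply is Qs = -13 + 8P.
The new intersection has 765 = 12P, i.e. P = 63.75, Q = 497.
ΔP = 63.75 - 53 = 10.75.

ΔP = 10.75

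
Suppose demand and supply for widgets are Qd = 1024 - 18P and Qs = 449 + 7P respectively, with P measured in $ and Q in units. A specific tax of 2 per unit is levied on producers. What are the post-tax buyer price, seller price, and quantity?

P_b = 23.56, P_s = 21.56, Q = 599.92

The tax drives a wedge P_b - P_s = 2. Substituting P_s = P_b - 2 into supply: Qs = 435 + 7P_b.
Equate demand and the shifted supply: 1024 - 18P_b = 435 + 7P_b, giving 25P_b = 589, so P_b = 23.56.
So P_s = 21.56 and the quantity traded is Q = 1024 - 18(23.56) = 599.92.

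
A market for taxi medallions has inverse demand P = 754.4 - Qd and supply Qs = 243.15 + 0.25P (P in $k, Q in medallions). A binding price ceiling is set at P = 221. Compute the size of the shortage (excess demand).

Inverting to quantity form: Qd = 754.4 - P.
At P = 221: Qd = 533.4 and Qs = 298.4.
Shortage = Qd - Qs = 533.4 - 298.4 = 235.

Shortage = 235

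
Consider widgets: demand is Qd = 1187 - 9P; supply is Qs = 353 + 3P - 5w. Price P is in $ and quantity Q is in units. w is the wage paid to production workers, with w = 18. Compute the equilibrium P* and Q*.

With w = 18, supply is Qs = 263 + 3P.
The market clears where 1187 - 9P = 263 + 3P. Rearranging, 12P = 924, hence P* = 77.
Then Q* = 1187 - 9(77) = 494.

P* = 77, Q* = 494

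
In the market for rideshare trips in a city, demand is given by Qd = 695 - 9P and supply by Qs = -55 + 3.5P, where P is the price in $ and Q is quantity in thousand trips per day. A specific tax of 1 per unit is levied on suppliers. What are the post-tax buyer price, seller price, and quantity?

P_b = 60.28, P_s = 59.28, Q = 152.48

The tax drives a wedge P_b - P_s = 1. Substituting P_s = P_b - 1 into supply: Qs = -58.5 + 3.5P_b.
Equate demand and the shifted supply: 695 - 9P_b = -58.5 + 3.5P_b, giving 12.5P_b = 753.5, so P_b = 60.28.
Then P_s = 60.28 - 1 = 59.28 and Q = 695 - 9(60.28) = 152.48.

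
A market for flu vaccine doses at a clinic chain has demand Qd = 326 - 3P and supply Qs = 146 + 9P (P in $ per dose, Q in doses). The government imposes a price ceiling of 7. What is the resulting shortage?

Shortage = 96

At P = 7: Qd = 305 and Qs = 209.
Shortage = Qd - Qs = 305 - 209 = 96.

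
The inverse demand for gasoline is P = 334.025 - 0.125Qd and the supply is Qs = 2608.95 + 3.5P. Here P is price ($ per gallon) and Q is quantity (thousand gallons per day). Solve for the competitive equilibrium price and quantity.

P* = 5.5, Q* = 2628.2

Solving each curve for Q: Qd = 2672.2 - 8P.
Set Qd = Qs: 2672.2 - 8P = 2608.95 + 3.5P, so 63.25 = 11.5P and P* = 5.5.
Substitute back: Q* = 2672.2 - 8(5.5) = 2628.2.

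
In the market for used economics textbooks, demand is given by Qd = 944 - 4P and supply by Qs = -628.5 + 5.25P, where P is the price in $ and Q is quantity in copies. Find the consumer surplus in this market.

Set Qd = Qs: 944 - 4P = -628.5 + 5.25P, so 1572.5 = 9.25P and P* = 170.
Plugging P* into demand: Q* = 944 - 4(170) = 264.
Demand choke price (Qd = 0): P = 944/4 = 236. Consumer surplus = ½ × (236 - 170) × 264 = 8712.

Consumer surplus = 8712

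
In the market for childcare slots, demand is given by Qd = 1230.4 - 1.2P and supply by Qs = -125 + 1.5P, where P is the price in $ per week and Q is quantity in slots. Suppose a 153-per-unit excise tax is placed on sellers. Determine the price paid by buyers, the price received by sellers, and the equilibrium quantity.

Sellers keep P_s = P_b - 153 per unit, so supply in terms of the buyer price is Qs = -354.5 + 1.5P_b.
Equate demand and the shifted supply: 1230.4 - 1.2P_b = -354.5 + 1.5P_b, giving 2.7P_b = 1584.9, so P_b = 587.
So P_s = 434 and the quantity traded is Q = 1230.4 - 1.2(587) = 526.

P_b = 587, P_s = 434, Q = 526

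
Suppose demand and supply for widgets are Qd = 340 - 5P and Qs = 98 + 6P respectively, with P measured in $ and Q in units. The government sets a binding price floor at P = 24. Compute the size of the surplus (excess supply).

Surplus = 22

Evaluating both curves at the floor price 24 gives Qd = 220, Qs = 242.
Surplus = Qs - Qd = 242 - 220 = 22.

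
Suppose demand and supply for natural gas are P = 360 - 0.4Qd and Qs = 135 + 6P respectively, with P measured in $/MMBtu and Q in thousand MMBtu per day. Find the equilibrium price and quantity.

P* = 90, Q* = 675

Solving each curve for Q: Qd = 900 - 2.5P.
Set Qd = Qs: 900 - 2.5P = 135 + 6P, so 765 = 8.5P and P* = 90.
From the demand curve, Q* = 900 - 2.5(90) = 675.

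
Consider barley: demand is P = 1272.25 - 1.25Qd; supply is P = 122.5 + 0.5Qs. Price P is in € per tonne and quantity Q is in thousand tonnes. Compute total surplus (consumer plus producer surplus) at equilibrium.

Solving each curve for Q: Qd = 1017.8 - 0.8P and Qs = -245 + 2P.
Equating demand and supply, 1017.8 - 0.8P = -245 + 2P gives 2.8P = 1262.8, so P* = 451.
Then Q* = 1017.8 - 0.8(451) = 657.
Demand choke price = 1272.25; supply choke price = 122.5. CS = ½(1272.25 - 451)(657) = 269780.625; PS = ½(451 - 122.5)(657) = 107912.25. Total surplus = 377692.875.

Total surplus = 377692.875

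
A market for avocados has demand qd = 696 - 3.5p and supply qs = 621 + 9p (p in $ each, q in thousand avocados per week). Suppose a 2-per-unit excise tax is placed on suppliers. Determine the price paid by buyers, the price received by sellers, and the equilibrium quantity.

With a tax of 2 on suppliers, they supply based on the net price p_s = p_b - 2, so qs = 603 + 9p_b.
Set qd = qs: 696 - 3.5p_b = 603 + 9p_b, so 93 = 12.5p_b and p_b = 7.44.
Then p_s = 7.44 - 2 = 5.44 and q = 696 - 3.5(7.44) = 669.96.

p_b = 7.44, p_s = 5.44, q = 669.96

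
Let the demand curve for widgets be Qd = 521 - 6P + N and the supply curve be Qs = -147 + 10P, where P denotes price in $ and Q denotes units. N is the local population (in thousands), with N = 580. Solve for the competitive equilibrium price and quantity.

P* = 78, Q* = 633

With N = 580, demand is Qd = 1101 - 6P.
Equating demand and supply, 1101 - 6P = -147 + 10P gives 16P = 1248, so P* = 78.
Then Q* = 1101 - 6(78) = 633.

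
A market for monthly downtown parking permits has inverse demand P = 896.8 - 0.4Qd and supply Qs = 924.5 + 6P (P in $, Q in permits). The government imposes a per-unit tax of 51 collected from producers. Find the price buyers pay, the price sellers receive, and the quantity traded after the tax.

P_b = 191, P_s = 140, Q = 1764.5

Rewriting in direct form: Qd = 2242 - 2.5P.
With a tax of 51 on producers, they supply based on the net price P_s = P_b - 51, so Qs = 618.5 + 6P_b.
Equate demand and the shifted supply: 2242 - 2.5P_b = 618.5 + 6P_b, giving 8.5P_b = 1623.5, so P_b = 191.
So P_s = 140 and the quantity traded is Q = 2242 - 2.5(191) = 1764.5.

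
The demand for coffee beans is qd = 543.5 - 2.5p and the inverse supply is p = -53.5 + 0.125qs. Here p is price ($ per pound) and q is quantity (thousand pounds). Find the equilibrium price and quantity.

Inverting to quantity form: qs = 428 + 8p.
The market clears where 543.5 - 2.5p = 428 + 8p. Rearranging, 10.5p = 115.5, hence p* = 11.
Substitute back: q* = 543.5 - 2.5(11) = 516.

p* = 11, q* = 516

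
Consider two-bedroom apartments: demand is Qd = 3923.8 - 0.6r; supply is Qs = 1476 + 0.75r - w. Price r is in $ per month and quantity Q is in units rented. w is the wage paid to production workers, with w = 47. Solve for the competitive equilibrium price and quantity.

r* = 1848, Q* = 2815

With w = 47, supply is Qs = 1429 + 0.75r.
Equating demand and supply, 3923.8 - 0.6r = 1429 + 0.75r gives 1.35r = 2494.8, so r* = 1848.
Substitute back: Q* = 3923.8 - 0.6(1848) = 2815.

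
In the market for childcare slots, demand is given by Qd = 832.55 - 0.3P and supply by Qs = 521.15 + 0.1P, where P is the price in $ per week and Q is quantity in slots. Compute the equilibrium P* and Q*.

Equating demand and supply, 832.55 - 0.3P = 521.15 + 0.1P gives 0.4P = 311.4, so P* = 778.5.
Then Q* = 832.55 - 0.3(778.5) = 599.

P* = 778.5, Q* = 599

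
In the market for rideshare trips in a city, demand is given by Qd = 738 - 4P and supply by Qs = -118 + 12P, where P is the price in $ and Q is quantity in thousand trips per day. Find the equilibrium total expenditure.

Total expenditure = 28034

The market clears where 738 - 4P = -118 + 12P. Rearranging, 16P = 856, hence P* = 53.5.
Substitute back: Q* = 738 - 4(53.5) = 524.
Total expenditure = P* × Q* = 53.5 × 524 = 28034.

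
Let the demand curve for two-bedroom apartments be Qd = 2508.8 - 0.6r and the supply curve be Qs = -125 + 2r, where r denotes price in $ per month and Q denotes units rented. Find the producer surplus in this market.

Producer surplus = 903450.25

The market clears where 2508.8 - 0.6r = -125 + 2r. Rearranging, 2.6r = 2633.8, hence r* = 1013.
Plugging r* into demand: Q* = 2508.8 - 0.6(1013) = 1901.
Supply choke price (Qs = 0): r = 62.5. Producer surplus = ½ × (1013 - 62.5) × 1901 = 903450.25.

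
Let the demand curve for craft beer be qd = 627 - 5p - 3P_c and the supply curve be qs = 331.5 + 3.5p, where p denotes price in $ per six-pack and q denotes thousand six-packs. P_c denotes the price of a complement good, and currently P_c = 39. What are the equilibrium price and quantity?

p* = 21, q* = 405

With P_c = 39, demand is qd = 510 - 5p.
At equilibrium qd = qs, so 510 - 5p = 331.5 + 3.5p; collecting terms, 178.5 = 8.5p and p* = 21.
Then q* = 510 - 5(21) = 405.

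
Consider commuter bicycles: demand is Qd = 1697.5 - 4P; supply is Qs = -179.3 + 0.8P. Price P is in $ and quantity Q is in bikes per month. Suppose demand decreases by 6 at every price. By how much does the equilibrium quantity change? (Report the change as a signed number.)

ΔQ = -1

Set Qd = Qs: 1697.5 - 4P = -179.3 + 0.8P, so 1876.8 = 4.8P and P* = 391.
Plugging P* into demand: Q* = 1697.5 - 4(391) = 133.5.
After the shift, demand is Qd = 1691.5 - 4P.
Re-solving, 4.8P = 1870.8 gives P = 389.75 and Q = 132.5.
ΔQ = 132.5 - 133.5 = -1.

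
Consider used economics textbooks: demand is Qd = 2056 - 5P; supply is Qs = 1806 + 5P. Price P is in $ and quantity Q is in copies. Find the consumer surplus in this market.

Set Qd = Qs: 2056 - 5P = 1806 + 5P, so 250 = 10P and P* = 25.
Substitute back: Q* = 2056 - 5(25) = 1931.
Demand choke price (Qd = 0): P = 2056/5 = 411.2. Consumer surplus = ½ × (411.2 - 25) × 1931 = 372876.1.

Consumer surplus = 372876.1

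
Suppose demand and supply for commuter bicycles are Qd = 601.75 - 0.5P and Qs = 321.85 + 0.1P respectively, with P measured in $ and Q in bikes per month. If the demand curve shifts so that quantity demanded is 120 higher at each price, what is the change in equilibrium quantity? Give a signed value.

At equilibrium Qd = Qs, so 601.75 - 0.5P = 321.85 + 0.1P; collecting terms, 279.9 = 0.6P and P* = 466.5.
Plugging P* into demand: Q* = 601.75 - 0.5(466.5) = 368.5.
After the shift, demand is Qd = 721.75 - 0.5P.
New equilibrium: 399.9 = 0.6P, so P = 666.5 and Q = 388.5.
ΔQ = 388.5 - 368.5 = 20.

ΔQ = 20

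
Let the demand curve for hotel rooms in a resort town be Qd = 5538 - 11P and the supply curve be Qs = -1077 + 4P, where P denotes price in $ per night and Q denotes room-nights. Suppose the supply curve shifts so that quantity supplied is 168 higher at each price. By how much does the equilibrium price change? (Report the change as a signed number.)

Equating demand and supply, 5538 - 11P = -1077 + 4P gives 15P = 6615, so P* = 441.
Plugging P* into demand: Q* = 5538 - 11(441) = 687.
After the shift, supply is Qs = -909 + 4P.
New equilibrium: 6447 = 15P, so P = 429.8 and Q = 810.2.
ΔP = 429.8 - 441 = -11.2.

ΔP = -11.2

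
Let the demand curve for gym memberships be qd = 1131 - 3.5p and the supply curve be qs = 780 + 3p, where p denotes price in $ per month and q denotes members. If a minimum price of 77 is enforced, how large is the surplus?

Surplus = 149.5

At p = 77: qd = 861.5 and qs = 1011.
Surplus = qs - qd = 1011 - 861.5 = 149.5.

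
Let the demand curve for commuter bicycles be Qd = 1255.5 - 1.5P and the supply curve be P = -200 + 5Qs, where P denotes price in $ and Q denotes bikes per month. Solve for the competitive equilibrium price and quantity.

Inverting to quantity form: Qs = 40 + 0.2P.
Set Qd = Qs: 1255.5 - 1.5P = 40 + 0.2P, so 1215.5 = 1.7P and P* = 715.
From the demand curve, Q* = 1255.5 - 1.5(715) = 183.

P* = 715, Q* = 183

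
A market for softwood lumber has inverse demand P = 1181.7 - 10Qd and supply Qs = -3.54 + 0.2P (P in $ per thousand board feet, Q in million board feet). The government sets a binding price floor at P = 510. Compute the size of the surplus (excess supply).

Surplus = 31.29

Rewriting in direct form: Qd = 118.17 - 0.1P.
With P fixed at 510, quantity demanded is 67.17 and quantity supplied is 98.46.
Surplus = Qs - Qd = 98.46 - 67.17 = 31.29.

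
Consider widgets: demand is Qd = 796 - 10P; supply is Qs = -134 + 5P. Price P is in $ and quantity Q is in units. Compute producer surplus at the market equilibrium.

Producer surplus = 3097.6

Set Qd = Qs: 796 - 10P = -134 + 5P, so 930 = 15P and P* = 62.
Substitute back: Q* = 796 - 10(62) = 176.
Supply choke price (Qs = 0): P = 26.8. Producer surplus = ½ × (62 - 26.8) × 176 = 3097.6.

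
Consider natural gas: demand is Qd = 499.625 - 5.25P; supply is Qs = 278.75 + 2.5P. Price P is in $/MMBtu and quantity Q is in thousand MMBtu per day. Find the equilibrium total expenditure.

The market clears where 499.625 - 5.25P = 278.75 + 2.5P. Rearranging, 7.75P = 220.875, hence P* = 28.5.
From the demand curve, Q* = 499.625 - 5.25(28.5) = 350.
Total expenditure = P* × Q* = 28.5 × 350 = 9975.

Total expenditure = 9975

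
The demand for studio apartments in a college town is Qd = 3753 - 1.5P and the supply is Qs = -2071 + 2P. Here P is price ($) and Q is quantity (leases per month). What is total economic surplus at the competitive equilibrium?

Total surplus = 921695.25

At equilibrium Qd = Qs, so 3753 - 1.5P = -2071 + 2P; collecting terms, 5824 = 3.5P and P* = 1664.
Plugging P* into demand: Q* = 3753 - 1.5(1664) = 1257.
Demand choke price = 2502; supply choke price = 1035.5. CS = ½(2502 - 1664)(1257) = 526683; PS = ½(1664 - 1035.5)(1257) = 395012.25. Total surplus = 921695.25.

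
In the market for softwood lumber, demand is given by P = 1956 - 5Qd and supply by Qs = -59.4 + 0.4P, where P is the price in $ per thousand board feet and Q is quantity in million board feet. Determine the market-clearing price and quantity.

In direct form, Qd = 391.2 - 0.2P.
Set Qd = Qs: 391.2 - 0.2P = -59.4 + 0.4P, so 450.6 = 0.6P and P* = 751.
Then Q* = 391.2 - 0.2(751) = 241.

P* = 751, Q* = 241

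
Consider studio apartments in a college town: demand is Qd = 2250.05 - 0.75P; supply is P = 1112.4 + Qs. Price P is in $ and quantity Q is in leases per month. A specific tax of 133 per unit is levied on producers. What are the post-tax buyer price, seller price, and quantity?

Solving each curve for Q: Qs = -1112.4 + P.
Producers keep P_s = P_b - 133 per unit, so supply in terms of the buyer price is Qs = -1245.4 + P_b.
Set Qd = Qs: 2250.05 - 0.75P_b = -1245.4 + P_b, so 3495.45 = 1.75P_b and P_b = 1997.4.
Then P_s = 1997.4 - 133 = 1864.4 and Q = 2250.05 - 0.75(1997.4) = 752.

P_b = 1997.4, P_s = 1864.4, Q = 752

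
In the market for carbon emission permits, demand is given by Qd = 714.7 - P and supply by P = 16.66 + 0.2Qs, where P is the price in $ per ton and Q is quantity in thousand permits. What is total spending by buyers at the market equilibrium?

Total spending by buyers = 77366.1

Rewriting in direct form: Qs = -83.3 + 5P.
The market clears where 714.7 - P = -83.3 + 5P. Rearranging, 6P = 798, hence P* = 133.
Then Q* = 714.7 - 133 = 581.7.
Total spending by buyers = P* × Q* = 133 × 581.7 = 77366.1.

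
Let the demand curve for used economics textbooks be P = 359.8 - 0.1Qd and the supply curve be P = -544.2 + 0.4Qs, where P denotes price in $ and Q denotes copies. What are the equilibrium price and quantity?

Solving each curve for Q: Qd = 3598 - 10P and Qs = 1360.5 + 2.5P.
Set Qd = Qs: 3598 - 10P = 1360.5 + 2.5P, so 2237.5 = 12.5P and P* = 179.
Substitute back: Q* = 3598 - 10(179) = 1808.

P* = 179, Q* = 1808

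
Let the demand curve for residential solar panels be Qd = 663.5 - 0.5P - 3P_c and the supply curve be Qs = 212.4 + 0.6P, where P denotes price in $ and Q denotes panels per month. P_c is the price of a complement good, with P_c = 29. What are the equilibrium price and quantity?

With P_c = 29, demand is Qd = 576.5 - 0.5P.
The market clears where 576.5 - 0.5P = 212.4 + 0.6P. Rearranging, 1.1P = 364.1, hence P* = 331.
Plugging P* into demand: Q* = 576.5 - 0.5(331) = 411.

P* = 331, Q* = 411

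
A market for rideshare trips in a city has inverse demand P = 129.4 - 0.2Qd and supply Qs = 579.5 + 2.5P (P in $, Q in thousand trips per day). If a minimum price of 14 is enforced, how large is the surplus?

Solving each curve for Q: Qd = 647 - 5P.
With P fixed at 14, quantity demanded is 577 and quantity supplied is 614.5.
Surplus = Qs - Qd = 614.5 - 577 = 37.5.

Surplus = 37.5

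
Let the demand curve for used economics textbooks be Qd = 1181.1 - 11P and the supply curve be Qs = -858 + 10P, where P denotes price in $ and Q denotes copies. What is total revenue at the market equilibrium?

Equating demand and supply, 1181.1 - 11P = -858 + 10P gives 21P = 2039.1, so P* = 97.1.
Substitute back: Q* = 1181.1 - 11(97.1) = 113.
Total revenue = P* × Q* = 97.1 × 113 = 10972.3.

Total revenue = 10972.3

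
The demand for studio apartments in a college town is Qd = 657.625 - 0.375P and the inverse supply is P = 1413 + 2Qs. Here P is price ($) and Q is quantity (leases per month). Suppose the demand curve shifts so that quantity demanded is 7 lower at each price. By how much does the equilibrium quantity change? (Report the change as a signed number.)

Rewriting in direct form: Qs = -706.5 + 0.5P.
Equating demand and supply, 657.625 - 0.375P = -706.5 + 0.5P gives 0.875P = 1364.125, so P* = 1559.
Substitute back: Q* = 657.625 - 0.375(1559) = 73.
After the shift, demand is Qd = 650.625 - 0.375P.
The new intersection has 1357.125 = 0.875P, i.e. P = 1551, Q = 69.
ΔQ = 69 - 73 = -4.

ΔQ = -4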